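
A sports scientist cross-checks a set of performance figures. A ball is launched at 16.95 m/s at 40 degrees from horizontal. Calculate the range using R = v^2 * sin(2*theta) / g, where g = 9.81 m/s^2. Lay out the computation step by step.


sin(2 * 40) = sin(80) = 0.984808
v^2 = 16.95^2 = 287.3025
R = 287.3025 * 0.984808 / 9.81
= 28.842 m

28.842 m


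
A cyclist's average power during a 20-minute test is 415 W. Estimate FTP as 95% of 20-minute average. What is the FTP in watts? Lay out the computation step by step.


FTP = 20-min power * 0.95
= 415 * 0.95
= 394.25 W

394.25 W


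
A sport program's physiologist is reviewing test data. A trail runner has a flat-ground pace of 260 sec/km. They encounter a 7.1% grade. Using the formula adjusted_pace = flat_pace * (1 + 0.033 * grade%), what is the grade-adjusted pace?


Grade factor = 1 + 0.033 * 7.1 = 1.2343
Adjusted = 260 * 1.2343 = 320.92 sec/km

320.92 s/km


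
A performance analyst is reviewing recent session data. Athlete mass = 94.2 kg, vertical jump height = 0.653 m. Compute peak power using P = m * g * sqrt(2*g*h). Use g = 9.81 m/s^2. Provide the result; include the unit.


sqrt(2 * 9.81 * 0.653) = sqrt(12.81186) = 3.579366 m/s
P = 94.2 * 9.81 * 3.579366
= 3307.7 W

3307.7 W


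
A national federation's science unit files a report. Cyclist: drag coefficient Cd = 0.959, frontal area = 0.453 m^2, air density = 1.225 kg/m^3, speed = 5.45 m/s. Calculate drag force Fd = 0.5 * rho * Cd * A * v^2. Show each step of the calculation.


v^2 = 5.45^2 = 29.7025
Fd = 0.5 * 1.225 * 0.959 * 0.453 * 29.7025
= 7.903 N

7.903 N


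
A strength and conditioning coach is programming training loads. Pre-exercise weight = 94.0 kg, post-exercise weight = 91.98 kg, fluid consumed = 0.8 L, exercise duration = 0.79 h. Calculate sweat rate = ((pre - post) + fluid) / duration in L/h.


Weight loss = 94.0 - 91.98 = 2.02 kg (approx L)
Total sweat = 2.02 + 0.8 = 2.82 L
Sweat rate = 2.82 / 0.79 = 3.57 L/h

3.57 L/h


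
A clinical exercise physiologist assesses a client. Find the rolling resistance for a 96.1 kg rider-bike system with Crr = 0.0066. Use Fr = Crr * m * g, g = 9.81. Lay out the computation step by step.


m * g = 96.1 * 9.81 = 942.741 N
Fr = 0.0066 * 942.741 = 6.222 N

6.222 N


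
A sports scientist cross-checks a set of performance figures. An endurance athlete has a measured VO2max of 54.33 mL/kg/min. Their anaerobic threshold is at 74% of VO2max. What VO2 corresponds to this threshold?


Anaerobic threshold VO2 = VO2max * 74%
= 54.33 * 0.74
= 40.2 mL/kg/min

40.2 mL/kg/min


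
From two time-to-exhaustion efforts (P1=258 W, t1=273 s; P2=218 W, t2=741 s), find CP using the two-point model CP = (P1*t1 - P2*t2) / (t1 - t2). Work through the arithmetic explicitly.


Work in trial 1 = 70434 J
Work in trial 2 = 161538 J
Delta work = -91104 J
Delta time = -468 s
CP = -91104 / -468 = 194.67 W

194.67 W


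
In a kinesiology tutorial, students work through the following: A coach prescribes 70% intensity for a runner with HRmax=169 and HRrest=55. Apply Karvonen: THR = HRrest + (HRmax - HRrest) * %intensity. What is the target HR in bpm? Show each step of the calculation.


Heart rate reserve = 169 - 55 = 114
Intensity fraction = 70 / 100 = 0.7
THR = 55 + 114 * 0.7 = 134.8 bpm

134.8 bpm


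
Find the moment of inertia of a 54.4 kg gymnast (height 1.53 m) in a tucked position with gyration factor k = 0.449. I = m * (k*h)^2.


Radius of gyration = 0.449 * 1.53 = 0.68697 m
I = 54.4 * 0.68697^2
= 54.4 * 0.471928
= 25.673 kg*m^2

25.673 kg*m^2


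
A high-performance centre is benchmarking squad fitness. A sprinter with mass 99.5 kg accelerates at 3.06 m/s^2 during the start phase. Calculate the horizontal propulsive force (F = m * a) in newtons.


F = m * a
= 99.5 * 3.06
= 304.47 N

304.47 N


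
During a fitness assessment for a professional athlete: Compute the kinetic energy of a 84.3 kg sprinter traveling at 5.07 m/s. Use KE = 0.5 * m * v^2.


Velocity squared = 25.7049
KE = 0.5 * 84.3 * 25.7049 = 1083.46 J

1083.46 J


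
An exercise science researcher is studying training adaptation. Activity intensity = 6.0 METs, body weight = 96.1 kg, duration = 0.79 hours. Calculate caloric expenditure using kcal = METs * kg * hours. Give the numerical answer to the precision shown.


kcal = 6.0 * 96.1 * 0.79
= 576.6 * 0.79
= 455.51 kcal

455.51 kcal


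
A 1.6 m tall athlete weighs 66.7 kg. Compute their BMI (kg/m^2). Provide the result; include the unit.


height^2 = 2.56 m^2
BMI = 66.7 / 2.56 = 26.05 kg/m^2

26.05 kg/m^2


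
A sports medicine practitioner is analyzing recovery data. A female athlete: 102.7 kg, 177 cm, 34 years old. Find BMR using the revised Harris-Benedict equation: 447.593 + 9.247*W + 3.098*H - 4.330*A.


Intercept = 447.593
Weight contribution = 9.247 * 102.7 = 949.6669
Height contribution = 3.098 * 177 = 548.346
Age contribution = 4.33 * 34 = 147.22
BMR = 447.593 + 949.6669 + 548.346 - 147.22
= 1798.39 kcal/day

1798.39 kcal/day


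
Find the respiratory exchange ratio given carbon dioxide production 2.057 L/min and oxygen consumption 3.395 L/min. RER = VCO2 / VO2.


VCO2 = 2.057 L/min
VO2 = 3.395 L/min
RER = 2.057 / 3.395 = 0.6059

0.6059


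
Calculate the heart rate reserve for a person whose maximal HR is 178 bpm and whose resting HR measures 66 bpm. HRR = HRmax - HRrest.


HRmax = 178 bpm
HRrest = 66 bpm
HRR = 178 - 66 = 112 bpm

112 bpm


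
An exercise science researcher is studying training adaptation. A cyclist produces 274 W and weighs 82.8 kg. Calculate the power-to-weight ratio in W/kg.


P/W = power / mass
= 274 / 82.8
= 3.309 W/kg

3.309 W/kg


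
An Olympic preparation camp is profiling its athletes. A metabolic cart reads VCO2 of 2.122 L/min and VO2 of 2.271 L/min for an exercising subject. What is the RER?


RER = VCO2 / VO2 = 2.122 / 2.271 = 0.9344

0.9344


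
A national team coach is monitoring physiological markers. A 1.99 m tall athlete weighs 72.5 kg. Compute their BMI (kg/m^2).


height^2 = 3.9601 m^2
BMI = 72.5 / 3.9601 = 18.31 kg/m^2

18.31 kg/m^2


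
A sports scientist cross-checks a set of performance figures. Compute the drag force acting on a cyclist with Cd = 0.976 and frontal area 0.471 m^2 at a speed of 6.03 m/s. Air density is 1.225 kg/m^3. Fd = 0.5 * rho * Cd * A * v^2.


Step 1: v^2 = 36.3609
Step 2: Fd = 0.5 * 1.225 * 0.976 * 0.471 * 36.3609
= 10.238 N

10.238 N


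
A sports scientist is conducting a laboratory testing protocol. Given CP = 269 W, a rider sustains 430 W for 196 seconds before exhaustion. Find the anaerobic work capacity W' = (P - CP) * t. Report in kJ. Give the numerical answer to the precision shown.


Excess power = 430 - 269 = 161 W
Work above CP = 161 * 196 = 31556 J
W' = 31.556 kJ

31.556 kJ


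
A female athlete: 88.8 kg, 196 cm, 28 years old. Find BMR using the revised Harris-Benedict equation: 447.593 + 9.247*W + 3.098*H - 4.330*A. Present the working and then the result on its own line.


Intercept = 447.593
Weight contribution = 9.247 * 88.8 = 821.1336
Height contribution = 3.098 * 196 = 607.208
Age contribution = 4.33 * 28 = 121.24
BMR = 447.593 + 821.1336 + 607.208 - 121.24
= 1754.69 kcal/day

1754.69 kcal/day


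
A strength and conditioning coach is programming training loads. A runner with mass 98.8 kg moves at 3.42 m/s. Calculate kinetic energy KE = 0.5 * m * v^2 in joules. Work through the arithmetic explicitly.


v^2 = 3.42^2 = 11.6964
KE = 0.5 * 98.8 * 11.6964
= 577.8 J

577.8 J


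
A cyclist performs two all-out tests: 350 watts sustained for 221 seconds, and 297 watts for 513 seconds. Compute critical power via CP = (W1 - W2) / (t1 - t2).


W1 = P1 * t1 = 350 * 221 = 77350 J
W2 = P2 * t2 = 297 * 513 = 152361 J
CP = (77350 - 152361) / (221 - 513)
= 256.89 W

256.89 W


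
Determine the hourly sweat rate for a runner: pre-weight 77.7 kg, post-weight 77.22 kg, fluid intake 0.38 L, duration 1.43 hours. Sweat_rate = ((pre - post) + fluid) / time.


Mass lost = 77.7 - 77.22 = 0.48 kg
Add fluid consumed: 0.48 + 0.38 = 0.86 L total sweat
Sweat rate = 0.86 / 1.43 = 0.601 L/h

0.601 L/h


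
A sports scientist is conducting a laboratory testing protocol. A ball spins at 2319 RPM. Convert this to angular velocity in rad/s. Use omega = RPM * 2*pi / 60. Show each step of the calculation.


omega = 2319 * 2 * pi / 60
= 2319 * 6.28318531 / 60
= 14570.707 / 60
= 242.845 rad/s

242.845 rad/s


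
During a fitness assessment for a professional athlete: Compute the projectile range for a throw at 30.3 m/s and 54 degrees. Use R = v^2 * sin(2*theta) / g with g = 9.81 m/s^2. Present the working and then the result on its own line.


Two times the angle = 108 degrees
sin(108) = 0.951057
R = 918.09 * 0.951057 / 9.81 = 89.007 m

89.007 m


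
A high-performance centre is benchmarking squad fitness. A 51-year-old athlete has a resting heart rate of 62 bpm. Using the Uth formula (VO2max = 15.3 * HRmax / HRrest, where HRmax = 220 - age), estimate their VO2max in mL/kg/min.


HRmax = 220 - 51 = 169 bpm
Ratio = HRmax / HRrest = 169 / 62 = 2.7258
VO2max = 15.3 * 2.7258 = 41.7 mL/kg/min

41.7 mL/kg/min


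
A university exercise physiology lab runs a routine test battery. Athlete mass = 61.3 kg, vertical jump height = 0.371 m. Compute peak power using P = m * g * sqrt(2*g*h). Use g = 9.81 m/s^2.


sqrt(2 * 9.81 * 0.371) = sqrt(7.27902) = 2.697966 m/s
P = 61.3 * 9.81 * 2.697966
= 1622.43 W

1622.43 W


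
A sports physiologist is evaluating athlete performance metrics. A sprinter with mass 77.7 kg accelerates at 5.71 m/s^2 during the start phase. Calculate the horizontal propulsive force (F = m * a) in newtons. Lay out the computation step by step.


F = m * a
= 77.7 * 5.71
= 443.67 N

443.67 N


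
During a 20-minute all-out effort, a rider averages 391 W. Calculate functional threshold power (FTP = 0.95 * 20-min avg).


FTP = 0.95 * 391
= 371.45 W

371.45 W


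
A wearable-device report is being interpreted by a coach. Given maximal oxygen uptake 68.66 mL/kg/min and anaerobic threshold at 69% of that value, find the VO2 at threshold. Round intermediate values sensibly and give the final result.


Percentage as decimal = 0.69
VO2 at AT = 68.66 * 0.69 = 47.38 mL/kg/min

47.38 mL/kg/min


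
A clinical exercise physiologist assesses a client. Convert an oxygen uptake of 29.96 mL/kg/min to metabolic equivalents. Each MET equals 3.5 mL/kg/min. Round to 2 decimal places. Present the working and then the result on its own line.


One MET = 3.5 mL/kg/min
Number of METs = 29.96 / 3.5
= 8.56 METs

8.56 METs


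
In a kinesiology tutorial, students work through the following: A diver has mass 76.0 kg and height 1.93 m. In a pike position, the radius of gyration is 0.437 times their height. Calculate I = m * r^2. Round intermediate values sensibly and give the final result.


r = 0.437 * 1.93 = 0.84341 m
I = m * r^2 = 76.0 * 0.71134 = 54.062 kg*m^2

54.062 kg*m^2


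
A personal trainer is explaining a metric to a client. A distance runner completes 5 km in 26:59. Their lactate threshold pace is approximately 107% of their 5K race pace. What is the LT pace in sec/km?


Convert to seconds: 26 min 59 s = 1619 s
Pace per km = 1619 / 5 = 323.8 s/km
LT pace = 323.8 * 1.07 = 346.47 s/km

346.47 s/km


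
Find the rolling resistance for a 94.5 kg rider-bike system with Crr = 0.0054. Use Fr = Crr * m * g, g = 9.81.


m * g = 94.5 * 9.81 = 927.045 N
Fr = 0.0054 * 927.045 = 5.006 N

5.006 N


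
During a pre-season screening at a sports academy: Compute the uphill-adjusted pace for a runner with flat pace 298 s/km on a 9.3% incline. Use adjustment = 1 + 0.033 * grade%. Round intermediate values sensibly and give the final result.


Adjustment factor = 1 + 0.033 * 9.3 = 1.3069
Grade-adjusted pace = 298 * 1.3069 = 389.46 s/km

389.46 s/km


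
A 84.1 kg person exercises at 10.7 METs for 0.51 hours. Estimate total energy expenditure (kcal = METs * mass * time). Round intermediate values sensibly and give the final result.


Energy = METs * mass(kg) * time(h)
= 10.7 * 84.1 * 0.51
= 458.93 kcal

458.93 kcal


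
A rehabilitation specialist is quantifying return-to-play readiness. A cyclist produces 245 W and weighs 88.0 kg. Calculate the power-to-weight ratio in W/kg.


P/W = power / mass
= 245 / 88.0
= 2.784 W/kg

2.784 W/kg


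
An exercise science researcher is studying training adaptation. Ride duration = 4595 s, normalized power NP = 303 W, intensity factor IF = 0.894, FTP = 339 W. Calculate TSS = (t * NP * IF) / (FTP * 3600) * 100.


Numerator = 4595 * 303 * 0.894 = 1244702.79
Denominator = 339 * 3600 = 1220400
TSS = 1244702.79 / 1220400 * 100
= 101.99

101.99 TSS


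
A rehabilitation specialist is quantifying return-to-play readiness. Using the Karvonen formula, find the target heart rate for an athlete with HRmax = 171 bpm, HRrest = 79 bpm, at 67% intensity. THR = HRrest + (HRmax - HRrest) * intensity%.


HRR = 171 - 79 = 92
THR = 79 + 92 * 0.67
= 79 + 61.64
= 140.64 bpm

140.64 bpm


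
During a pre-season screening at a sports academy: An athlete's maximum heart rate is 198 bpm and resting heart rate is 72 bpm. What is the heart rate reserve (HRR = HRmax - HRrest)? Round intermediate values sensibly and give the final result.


HRR = HRmax - HRrest
= 198 - 72
= 126 bpm

126 bpm


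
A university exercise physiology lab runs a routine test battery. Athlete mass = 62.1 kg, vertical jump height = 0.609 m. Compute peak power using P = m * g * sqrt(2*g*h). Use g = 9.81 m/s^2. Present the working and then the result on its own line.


sqrt(2 * 9.81 * 0.609) = sqrt(11.94858) = 3.456672 m/s
P = 62.1 * 9.81 * 3.456672
= 2105.81 W

2105.81 W


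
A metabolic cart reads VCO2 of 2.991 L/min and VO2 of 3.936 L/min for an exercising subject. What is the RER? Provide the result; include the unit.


RER = VCO2 / VO2 = 2.991 / 3.936 = 0.7599

0.7599


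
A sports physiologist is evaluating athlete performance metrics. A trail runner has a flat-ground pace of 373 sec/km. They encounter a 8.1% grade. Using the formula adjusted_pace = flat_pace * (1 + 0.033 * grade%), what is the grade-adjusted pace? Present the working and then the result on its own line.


Grade factor = 1 + 0.033 * 8.1 = 1.2673
Adjusted = 373 * 1.2673 = 472.7 sec/km

472.7 s/km


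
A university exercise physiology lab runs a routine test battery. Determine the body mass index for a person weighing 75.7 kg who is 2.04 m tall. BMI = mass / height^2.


BMI = mass / height^2
= 75.7 / 2.04^2
= 75.7 / 4.1616
= 18.19 kg/m^2

18.19 kg/m^2


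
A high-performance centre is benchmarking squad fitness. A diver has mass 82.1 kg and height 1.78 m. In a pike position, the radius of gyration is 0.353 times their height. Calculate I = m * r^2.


r = 0.353 * 1.78 = 0.62834 m
I = m * r^2 = 82.1 * 0.394811 = 32.414 kg*m^2

32.414 kg*m^2


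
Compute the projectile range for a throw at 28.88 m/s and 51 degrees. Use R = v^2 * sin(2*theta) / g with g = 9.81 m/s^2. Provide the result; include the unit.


Two times the angle = 102 degrees
sin(102) = 0.978148
R = 834.0544 * 0.978148 / 9.81 = 83.163 m

83.163 m


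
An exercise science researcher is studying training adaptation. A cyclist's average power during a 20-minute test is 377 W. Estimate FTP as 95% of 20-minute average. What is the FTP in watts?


FTP = 20-min power * 0.95
= 377 * 0.95
= 358.15 W

358.15 W


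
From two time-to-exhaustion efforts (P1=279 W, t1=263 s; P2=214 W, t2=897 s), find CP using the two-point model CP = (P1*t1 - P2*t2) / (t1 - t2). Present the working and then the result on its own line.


Work in trial 1 = 73377 J
Work in trial 2 = 191958 J
Delta work = -118581 J
Delta time = -634 s
CP = -118581 / -634 = 187.04 W

187.04 W


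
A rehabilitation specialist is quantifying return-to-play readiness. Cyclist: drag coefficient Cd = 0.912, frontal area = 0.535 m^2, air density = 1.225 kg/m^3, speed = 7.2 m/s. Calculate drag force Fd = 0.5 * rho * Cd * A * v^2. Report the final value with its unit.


v^2 = 7.2^2 = 51.84
Fd = 0.5 * 1.225 * 0.912 * 0.535 * 51.84
= 15.492 N

15.492 N


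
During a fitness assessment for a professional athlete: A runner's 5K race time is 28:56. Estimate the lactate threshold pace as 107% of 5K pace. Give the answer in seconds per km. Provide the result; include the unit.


Total race time = 28*60 + 56 = 1736 seconds
5K pace = 1736 / 5 = 347.2 sec/km
LT pace = 347.2 * 1.07 = 371.5 sec/km

371.5 s/km


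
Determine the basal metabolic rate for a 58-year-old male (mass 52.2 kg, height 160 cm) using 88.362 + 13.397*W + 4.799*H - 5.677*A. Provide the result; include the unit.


BMR = 88.362 + 13.397*52.2 + 4.799*160 - 5.677*58
= 1226.26 kcal/day

1226.26 kcal/day


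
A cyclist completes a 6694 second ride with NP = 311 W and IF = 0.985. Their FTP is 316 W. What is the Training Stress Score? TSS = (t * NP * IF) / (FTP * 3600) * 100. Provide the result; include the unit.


t * NP * IF = 6694 * 311 * 0.985 = 2050606.49
FTP * 3600 = 1137600
TSS = (2050606.49 / 1137600) * 100 = 180.26

180.26 TSS


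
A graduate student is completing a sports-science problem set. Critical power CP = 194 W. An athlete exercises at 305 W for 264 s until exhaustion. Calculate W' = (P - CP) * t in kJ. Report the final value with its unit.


P - CP = 305 - 194 = 111 W
W' = 111 * 264 = 29304 J
= 29304 / 1000 = 29.304 kJ

29.304 kJ


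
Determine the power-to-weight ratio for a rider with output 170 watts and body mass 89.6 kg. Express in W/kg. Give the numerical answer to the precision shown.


P/W = 170 / 89.6 = 1.897 W/kg

1.897 W/kg


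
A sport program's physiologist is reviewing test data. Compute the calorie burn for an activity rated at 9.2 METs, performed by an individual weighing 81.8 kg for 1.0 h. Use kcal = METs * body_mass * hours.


Product of METs and mass = 9.2 * 81.8 = 752.56
Total kcal = 752.56 * 1.0 = 752.56 kcal

752.56 kcal


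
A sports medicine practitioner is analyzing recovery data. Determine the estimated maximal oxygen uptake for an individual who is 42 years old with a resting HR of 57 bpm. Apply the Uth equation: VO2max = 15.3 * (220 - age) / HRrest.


HRmax = 220 - 42 = 178
VO2max = 15.3 * (178 / 57)
= 15.3 * 3.1228
= 47.78 mL/kg/min

47.78 mL/kg/min


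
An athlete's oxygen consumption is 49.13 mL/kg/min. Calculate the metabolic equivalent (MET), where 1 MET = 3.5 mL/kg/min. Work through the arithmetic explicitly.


MET = VO2 / 3.5
= 49.13 / 3.5
= 14.04 METs

14.04 METs


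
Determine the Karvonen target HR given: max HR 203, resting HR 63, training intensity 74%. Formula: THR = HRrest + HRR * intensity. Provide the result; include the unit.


HRR = HRmax - HRrest = 203 - 63 = 140
THR = 63 + 140 * 0.74
= 166.6 bpm

166.6 bpm


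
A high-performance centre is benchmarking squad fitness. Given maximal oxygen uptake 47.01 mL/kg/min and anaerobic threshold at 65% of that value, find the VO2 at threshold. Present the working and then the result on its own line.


Percentage as decimal = 0.65
VO2 at AT = 47.01 * 0.65 = 30.56 mL/kg/min

30.56 mL/kg/min


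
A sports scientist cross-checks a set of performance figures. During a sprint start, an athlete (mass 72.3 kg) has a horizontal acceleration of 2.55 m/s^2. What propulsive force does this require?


Propulsive force = mass * acceleration
= 72.3 kg * 2.55 m/s^2
= 184.37 N

184.37 N


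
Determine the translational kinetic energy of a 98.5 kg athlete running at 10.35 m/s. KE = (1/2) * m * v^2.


KE = 0.5 * m * v^2
= 0.5 * 98.5 * 10.35^2
= 0.5 * 98.5 * 107.1225
= 5275.78 J

5275.78 J


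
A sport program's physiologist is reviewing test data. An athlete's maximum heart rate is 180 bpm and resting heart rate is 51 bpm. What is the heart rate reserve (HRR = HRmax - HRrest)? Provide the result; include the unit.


HRR = HRmax - HRrest
= 180 - 51
= 129 bpm

129 bpm


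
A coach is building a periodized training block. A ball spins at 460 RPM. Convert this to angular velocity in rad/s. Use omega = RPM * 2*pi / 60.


omega = 460 * 2 * pi / 60
= 460 * 6.28318531 / 60
= 2890.265 / 60
= 48.171 rad/s

48.171 rad/s


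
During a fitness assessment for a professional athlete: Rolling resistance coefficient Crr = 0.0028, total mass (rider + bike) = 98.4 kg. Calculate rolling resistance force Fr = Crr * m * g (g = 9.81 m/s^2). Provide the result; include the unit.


Fr = Crr * m * g
= 0.0028 * 98.4 * 9.81
= 2.703 N

2.703 N


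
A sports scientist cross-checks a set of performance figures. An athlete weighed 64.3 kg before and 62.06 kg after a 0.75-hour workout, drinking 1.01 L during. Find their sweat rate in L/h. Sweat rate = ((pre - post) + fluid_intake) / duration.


Body mass change = 2.24 kg
Total sweat loss = 2.24 + 1.01 = 3.25 L
Rate = 3.25 / 0.75 = 4.333 L/h

4.333 L/h


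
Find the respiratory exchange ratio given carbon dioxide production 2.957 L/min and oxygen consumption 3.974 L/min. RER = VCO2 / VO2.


VCO2 = 2.957 L/min
VO2 = 3.974 L/min
RER = 2.957 / 3.974 = 0.7441

0.7441


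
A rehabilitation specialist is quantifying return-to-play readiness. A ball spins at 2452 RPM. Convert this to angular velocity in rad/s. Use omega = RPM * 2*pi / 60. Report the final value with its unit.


omega = 2452 * 2 * pi / 60
= 2452 * 6.28318531 / 60
= 15406.37 / 60
= 256.773 rad/s

256.773 rad/s


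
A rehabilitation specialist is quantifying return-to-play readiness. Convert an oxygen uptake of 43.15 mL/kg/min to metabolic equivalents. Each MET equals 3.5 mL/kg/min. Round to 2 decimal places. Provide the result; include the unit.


One MET = 3.5 mL/kg/min
Number of METs = 43.15 / 3.5
= 12.33 METs

12.33 METs


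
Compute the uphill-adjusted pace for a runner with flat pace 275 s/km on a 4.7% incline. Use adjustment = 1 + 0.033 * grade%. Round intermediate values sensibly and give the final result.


Adjustment factor = 1 + 0.033 * 4.7 = 1.1551
Grade-adjusted pace = 275 * 1.1551 = 317.65 s/km

317.65 s/km


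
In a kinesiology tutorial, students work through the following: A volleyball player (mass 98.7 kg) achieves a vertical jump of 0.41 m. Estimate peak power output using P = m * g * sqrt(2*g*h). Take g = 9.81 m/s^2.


2 * g * h = 2 * 9.81 * 0.41 = 8.0442
sqrt(8.0442) = 2.83623 m/s
P = 98.7 * 9.81 * 2.83623 = 2746.17 W

2746.17 W


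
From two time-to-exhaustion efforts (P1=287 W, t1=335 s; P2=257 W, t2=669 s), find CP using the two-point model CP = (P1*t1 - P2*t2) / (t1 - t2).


Work in trial 1 = 96145 J
Work in trial 2 = 171933 J
Delta work = -75788 J
Delta time = -334 s
CP = -75788 / -334 = 226.91 W

226.91 W


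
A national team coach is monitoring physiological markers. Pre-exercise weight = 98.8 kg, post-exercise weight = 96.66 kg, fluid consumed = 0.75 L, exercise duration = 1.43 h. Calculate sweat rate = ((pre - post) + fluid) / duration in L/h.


Weight loss = 98.8 - 96.66 = 2.14 kg (approx L)
Total sweat = 2.14 + 0.75 = 2.89 L
Sweat rate = 2.89 / 1.43 = 2.021 L/h

2.021 L/h


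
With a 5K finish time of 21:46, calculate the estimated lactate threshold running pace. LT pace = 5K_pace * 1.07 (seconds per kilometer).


Race duration = 1306 s for 5 km
Average pace = 1306 / 5 = 261.2 s/km
LT pace = 261.2 * 1.07
= 279.48 s/km

279.48 s/km


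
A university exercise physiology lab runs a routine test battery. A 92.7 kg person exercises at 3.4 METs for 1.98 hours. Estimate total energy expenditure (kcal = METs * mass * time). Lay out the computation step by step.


Energy = METs * mass(kg) * time(h)
= 3.4 * 92.7 * 1.98
= 624.06 kcal

624.06 kcal


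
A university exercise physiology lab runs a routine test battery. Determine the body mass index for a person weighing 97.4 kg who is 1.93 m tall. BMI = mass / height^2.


BMI = mass / height^2
= 97.4 / 1.93^2
= 97.4 / 3.7249
= 26.15 kg/m^2

26.15 kg/m^2


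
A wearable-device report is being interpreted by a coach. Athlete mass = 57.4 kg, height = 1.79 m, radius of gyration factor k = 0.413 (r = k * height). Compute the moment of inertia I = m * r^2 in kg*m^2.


r = k * height = 0.413 * 1.79 = 0.73927 m
r^2 = 0.73927^2 = 0.54652
I = 57.4 * 0.54652 = 31.37 kg*m^2

31.37 kg*m^2


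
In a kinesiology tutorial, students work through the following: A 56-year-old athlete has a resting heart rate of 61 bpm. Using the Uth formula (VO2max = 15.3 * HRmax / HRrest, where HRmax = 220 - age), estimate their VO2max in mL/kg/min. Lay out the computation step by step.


HRmax = 220 - 56 = 164 bpm
Ratio = HRmax / HRrest = 164 / 61 = 2.6885
VO2max = 15.3 * 2.6885 = 41.13 mL/kg/min

41.13 mL/kg/min


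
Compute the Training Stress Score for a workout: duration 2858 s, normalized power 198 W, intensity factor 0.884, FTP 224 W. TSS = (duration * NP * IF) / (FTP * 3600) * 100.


Product = 2858 * 198 * 0.884 = 500241.456
Base = 224 * 3600 = 806400
TSS = 500241.456 / 806400 * 100 = 62.03

62.03 TSS


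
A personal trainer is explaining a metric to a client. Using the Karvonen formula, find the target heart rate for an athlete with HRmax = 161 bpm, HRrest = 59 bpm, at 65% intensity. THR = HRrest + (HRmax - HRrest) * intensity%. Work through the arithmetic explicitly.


HRR = 161 - 59 = 102
THR = 59 + 102 * 0.65
= 59 + 66.3
= 125.3 bpm

125.3 bpm


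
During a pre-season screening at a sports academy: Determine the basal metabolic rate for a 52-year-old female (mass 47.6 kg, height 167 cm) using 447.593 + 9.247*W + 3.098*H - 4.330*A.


BMR = 447.593 + 9.247*47.6 + 3.098*167 - 4.330*52
= 1179.96 kcal/day

1179.96 kcal/day


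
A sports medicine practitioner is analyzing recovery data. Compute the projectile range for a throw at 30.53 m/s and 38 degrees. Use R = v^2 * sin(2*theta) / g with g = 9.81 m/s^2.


Two times the angle = 76 degrees
sin(76) = 0.970296
R = 932.0809 * 0.970296 / 9.81 = 92.191 m

92.191 m


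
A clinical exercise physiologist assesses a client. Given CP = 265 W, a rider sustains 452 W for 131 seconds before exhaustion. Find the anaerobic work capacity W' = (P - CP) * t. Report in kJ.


Excess power = 452 - 265 = 187 W
Work above CP = 187 * 131 = 24497 J
W' = 24.497 kJ

24.497 kJ


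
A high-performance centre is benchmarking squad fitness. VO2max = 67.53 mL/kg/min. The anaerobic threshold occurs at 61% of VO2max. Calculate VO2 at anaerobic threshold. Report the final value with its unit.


AT fraction = 61 / 100 = 0.61
AT VO2 = 67.53 * 0.61
= 41.19 mL/kg/min

41.19 mL/kg/min


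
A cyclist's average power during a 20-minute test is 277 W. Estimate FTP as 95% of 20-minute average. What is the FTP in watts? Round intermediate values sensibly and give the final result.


FTP = 20-min power * 0.95
= 277 * 0.95
= 263.15 W

263.15 W


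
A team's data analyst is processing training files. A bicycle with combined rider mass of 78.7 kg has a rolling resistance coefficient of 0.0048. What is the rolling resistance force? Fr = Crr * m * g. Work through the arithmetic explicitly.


Fr = 0.0048 * 78.7 * 9.81
= 0.37776 * 9.81
= 3.706 N

3.706 N


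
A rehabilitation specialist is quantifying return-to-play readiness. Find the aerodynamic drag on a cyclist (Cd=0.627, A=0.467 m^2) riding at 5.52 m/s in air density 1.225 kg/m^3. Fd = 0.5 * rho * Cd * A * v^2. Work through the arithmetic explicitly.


Fd = 0.5 * 1.225 * 0.627 * 0.467 * 5.52^2
= 0.5 * 1.225 * 0.627 * 0.467 * 30.4704
= 5.465 N

5.465 N


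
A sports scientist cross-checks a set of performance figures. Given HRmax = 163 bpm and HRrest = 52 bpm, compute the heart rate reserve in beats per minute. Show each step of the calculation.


Heart rate reserve = maximum HR minus resting HR
HRR = 163 - 52 = 111 bpm

111 bpm


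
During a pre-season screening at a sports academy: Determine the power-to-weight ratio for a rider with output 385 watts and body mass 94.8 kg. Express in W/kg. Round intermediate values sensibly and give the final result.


P/W = 385 / 94.8 = 4.061 W/kg

4.061 W/kg


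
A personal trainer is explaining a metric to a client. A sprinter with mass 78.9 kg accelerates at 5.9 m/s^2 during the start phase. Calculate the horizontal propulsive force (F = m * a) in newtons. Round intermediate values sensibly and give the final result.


F = m * a
= 78.9 * 5.9
= 465.51 N

465.51 N


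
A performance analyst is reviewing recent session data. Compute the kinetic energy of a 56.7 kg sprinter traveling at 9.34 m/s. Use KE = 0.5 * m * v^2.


Velocity squared = 87.2356
KE = 0.5 * 56.7 * 87.2356 = 2473.13 J

2473.13 J


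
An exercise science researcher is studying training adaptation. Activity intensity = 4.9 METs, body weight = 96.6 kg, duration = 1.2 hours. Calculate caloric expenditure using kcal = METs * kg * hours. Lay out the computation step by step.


kcal = 4.9 * 96.6 * 1.2
= 473.34 * 1.2
= 568.01 kcal

568.01 kcal


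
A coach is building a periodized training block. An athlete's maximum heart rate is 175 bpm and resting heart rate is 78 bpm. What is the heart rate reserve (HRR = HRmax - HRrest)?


HRR = HRmax - HRrest
= 175 - 78
= 97 bpm

97 bpm


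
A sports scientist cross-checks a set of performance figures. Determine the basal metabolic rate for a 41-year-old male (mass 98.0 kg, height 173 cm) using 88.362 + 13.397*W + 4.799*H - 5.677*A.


BMR = 88.362 + 13.397*98.0 + 4.799*173 - 5.677*41
= 1998.74 kcal/day

1998.74 kcal/day


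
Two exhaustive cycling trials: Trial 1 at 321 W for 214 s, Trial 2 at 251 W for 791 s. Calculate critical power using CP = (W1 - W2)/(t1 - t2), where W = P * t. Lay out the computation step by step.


W1 = 321 * 214 = 68694 J
W2 = 251 * 791 = 198541 J
CP = (68694 - 198541) / (214 - 791)
= -129847 / -577
= 225.04 W

225.04 W


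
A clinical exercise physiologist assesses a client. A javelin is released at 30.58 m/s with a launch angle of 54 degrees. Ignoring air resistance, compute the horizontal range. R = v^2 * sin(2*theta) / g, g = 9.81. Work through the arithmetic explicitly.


Launch speed squared = 935.1364
sin(2 * 54 deg) = 0.951057
Range = 935.1364 * 0.951057 / 9.81
= 90.659 m

90.659 m


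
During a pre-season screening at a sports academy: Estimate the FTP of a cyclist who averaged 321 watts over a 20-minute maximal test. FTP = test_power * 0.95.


FTP = 321 * 0.95 = 304.95 W

304.95 W


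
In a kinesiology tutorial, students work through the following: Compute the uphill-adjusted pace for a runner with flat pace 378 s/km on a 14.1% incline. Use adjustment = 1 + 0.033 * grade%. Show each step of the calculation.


Adjustment factor = 1 + 0.033 * 14.1 = 1.4653
Grade-adjusted pace = 378 * 1.4653 = 553.88 s/km

553.88 s/km


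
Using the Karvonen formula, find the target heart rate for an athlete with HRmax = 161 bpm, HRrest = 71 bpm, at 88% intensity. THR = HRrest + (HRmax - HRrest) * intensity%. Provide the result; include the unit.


HRR = 161 - 71 = 90
THR = 71 + 90 * 0.88
= 71 + 79.2
= 150.2 bpm

150.2 bpm


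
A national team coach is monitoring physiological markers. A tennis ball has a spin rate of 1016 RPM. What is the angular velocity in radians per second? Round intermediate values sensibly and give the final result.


Convert RPM to rad/s: multiply by 2*pi and divide by 60
omega = 1016 * 2 * pi / 60
= 106.395 rad/s

106.395 rad/s


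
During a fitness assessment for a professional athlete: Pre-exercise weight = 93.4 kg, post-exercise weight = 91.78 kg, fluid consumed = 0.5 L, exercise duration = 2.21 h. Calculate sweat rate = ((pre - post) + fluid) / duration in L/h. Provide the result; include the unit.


Weight loss = 93.4 - 91.78 = 1.62 kg (approx L)
Total sweat = 1.62 + 0.5 = 2.12 L
Sweat rate = 2.12 / 2.21 = 0.959 L/h

0.959 L/h


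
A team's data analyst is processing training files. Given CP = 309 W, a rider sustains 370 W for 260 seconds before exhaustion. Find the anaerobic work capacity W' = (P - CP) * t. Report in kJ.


Excess power = 370 - 309 = 61 W
Work above CP = 61 * 260 = 15860 J
W' = 15.86 kJ

15.86 kJ


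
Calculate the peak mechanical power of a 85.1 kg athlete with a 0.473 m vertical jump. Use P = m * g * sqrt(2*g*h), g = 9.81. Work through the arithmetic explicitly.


First, sqrt(2gh) = sqrt(2 * 9.81 * 0.473)
= sqrt(9.28026) = 3.046352 m/s
Power = 85.1 * 9.81 * 3.046352 = 2543.19 W

2543.19 W


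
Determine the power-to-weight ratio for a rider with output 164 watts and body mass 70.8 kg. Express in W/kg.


P/W = 164 / 70.8 = 2.316 W/kg

2.316 W/kg


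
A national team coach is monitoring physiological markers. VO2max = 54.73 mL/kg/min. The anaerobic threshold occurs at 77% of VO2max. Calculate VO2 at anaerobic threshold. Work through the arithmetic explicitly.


AT fraction = 77 / 100 = 0.77
AT VO2 = 54.73 * 0.77
= 42.14 mL/kg/min

42.14 mL/kg/min


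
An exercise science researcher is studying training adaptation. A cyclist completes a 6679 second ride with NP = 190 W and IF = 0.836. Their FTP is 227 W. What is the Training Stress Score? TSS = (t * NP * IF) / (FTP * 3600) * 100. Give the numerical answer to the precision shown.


t * NP * IF = 6679 * 190 * 0.836 = 1060892.36
FTP * 3600 = 817200
TSS = (1060892.36 / 817200) * 100 = 129.82

129.82 TSS


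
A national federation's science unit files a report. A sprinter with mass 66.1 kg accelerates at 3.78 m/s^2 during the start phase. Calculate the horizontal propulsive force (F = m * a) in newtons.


F = m * a
= 66.1 * 3.78
= 249.86 N

249.86 N


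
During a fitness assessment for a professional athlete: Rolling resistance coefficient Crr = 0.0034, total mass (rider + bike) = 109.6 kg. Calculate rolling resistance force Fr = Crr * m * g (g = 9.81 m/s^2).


Fr = Crr * m * g
= 0.0034 * 109.6 * 9.81
= 3.656 N

3.656 N


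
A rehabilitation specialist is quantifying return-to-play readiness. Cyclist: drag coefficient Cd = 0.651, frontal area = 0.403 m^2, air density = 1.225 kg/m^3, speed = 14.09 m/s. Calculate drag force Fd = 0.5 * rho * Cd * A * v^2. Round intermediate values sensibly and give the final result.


v^2 = 14.09^2 = 198.5281
Fd = 0.5 * 1.225 * 0.651 * 0.403 * 198.5281
= 31.902 N

31.902 N


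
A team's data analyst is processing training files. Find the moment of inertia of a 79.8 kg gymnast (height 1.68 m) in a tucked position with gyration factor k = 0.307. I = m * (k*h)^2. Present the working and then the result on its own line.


Radius of gyration = 0.307 * 1.68 = 0.51576 m
I = 79.8 * 0.51576^2
= 79.8 * 0.266008
= 21.227 kg*m^2

21.227 kg*m^2


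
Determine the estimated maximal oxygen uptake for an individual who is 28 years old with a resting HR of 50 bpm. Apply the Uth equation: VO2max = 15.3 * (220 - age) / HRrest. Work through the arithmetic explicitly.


HRmax = 220 - 28 = 192
VO2max = 15.3 * (192 / 50)
= 15.3 * 3.84
= 58.75 mL/kg/min

58.75 mL/kg/min


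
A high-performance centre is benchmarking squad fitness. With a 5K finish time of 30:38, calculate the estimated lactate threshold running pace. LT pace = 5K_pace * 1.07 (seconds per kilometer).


Race duration = 1838 s for 5 km
Average pace = 1838 / 5 = 367.6 s/km
LT pace = 367.6 * 1.07
= 393.33 s/km

393.33 s/km


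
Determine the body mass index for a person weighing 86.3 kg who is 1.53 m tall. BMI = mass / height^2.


BMI = mass / height^2
= 86.3 / 1.53^2
= 86.3 / 2.3409
= 36.87 kg/m^2

36.87 kg/m^2


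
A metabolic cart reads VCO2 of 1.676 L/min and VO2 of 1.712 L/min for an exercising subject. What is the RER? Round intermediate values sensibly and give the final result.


RER = VCO2 / VO2 = 1.676 / 1.712 = 0.979

0.979


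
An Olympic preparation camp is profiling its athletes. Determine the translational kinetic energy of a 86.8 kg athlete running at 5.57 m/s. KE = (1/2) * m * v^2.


KE = 0.5 * m * v^2
= 0.5 * 86.8 * 5.57^2
= 0.5 * 86.8 * 31.0249
= 1346.48 J

1346.48 J


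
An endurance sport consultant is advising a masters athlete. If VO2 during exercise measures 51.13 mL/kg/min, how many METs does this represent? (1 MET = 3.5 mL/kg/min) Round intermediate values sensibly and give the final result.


METs = VO2 / 3.5 = 51.13 / 3.5 = 14.61

14.61 METs


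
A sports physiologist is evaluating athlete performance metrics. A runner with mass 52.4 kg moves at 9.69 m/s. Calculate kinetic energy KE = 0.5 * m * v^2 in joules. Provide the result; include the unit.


v^2 = 9.69^2 = 93.8961
KE = 0.5 * 52.4 * 93.8961
= 2460.08 J

2460.08 J


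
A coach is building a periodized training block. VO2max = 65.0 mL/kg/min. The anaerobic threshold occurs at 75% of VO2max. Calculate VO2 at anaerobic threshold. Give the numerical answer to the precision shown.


AT fraction = 75 / 100 = 0.75
AT VO2 = 65.0 * 0.75
= 48.75 mL/kg/min

48.75 mL/kg/min


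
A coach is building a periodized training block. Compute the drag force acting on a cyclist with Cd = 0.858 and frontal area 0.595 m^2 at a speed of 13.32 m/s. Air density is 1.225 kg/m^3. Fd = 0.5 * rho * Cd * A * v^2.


Step 1: v^2 = 177.4224
Step 2: Fd = 0.5 * 1.225 * 0.858 * 0.595 * 177.4224
= 55.478 N

55.478 N


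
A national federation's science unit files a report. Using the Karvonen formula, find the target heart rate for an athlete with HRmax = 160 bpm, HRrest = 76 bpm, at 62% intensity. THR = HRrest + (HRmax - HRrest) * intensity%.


HRR = 160 - 76 = 84
THR = 76 + 84 * 0.62
= 76 + 52.08
= 128.08 bpm

128.08 bpm


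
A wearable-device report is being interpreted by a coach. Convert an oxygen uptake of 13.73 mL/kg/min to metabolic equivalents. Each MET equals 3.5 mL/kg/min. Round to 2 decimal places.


One MET = 3.5 mL/kg/min
Number of METs = 13.73 / 3.5
= 3.92 METs

3.92 METs


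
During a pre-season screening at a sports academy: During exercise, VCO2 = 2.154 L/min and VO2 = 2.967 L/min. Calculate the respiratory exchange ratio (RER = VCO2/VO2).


RER = VCO2 / VO2
= 2.154 / 2.967
= 0.726

0.726


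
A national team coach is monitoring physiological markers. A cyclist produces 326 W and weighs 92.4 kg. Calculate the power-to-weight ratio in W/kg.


P/W = power / mass
= 326 / 92.4
= 3.528 W/kg

3.528 W/kg


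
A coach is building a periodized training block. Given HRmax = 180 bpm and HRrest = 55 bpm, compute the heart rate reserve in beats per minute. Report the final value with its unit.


Heart rate reserve = maximum HR minus resting HR
HRR = 180 - 55 = 125 bpm

125 bpm


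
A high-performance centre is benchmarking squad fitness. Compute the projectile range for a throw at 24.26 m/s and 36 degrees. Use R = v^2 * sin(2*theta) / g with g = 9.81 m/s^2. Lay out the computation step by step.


Two times the angle = 72 degrees
sin(72) = 0.951057
R = 588.5476 * 0.951057 / 9.81 = 57.058 m

57.058 m


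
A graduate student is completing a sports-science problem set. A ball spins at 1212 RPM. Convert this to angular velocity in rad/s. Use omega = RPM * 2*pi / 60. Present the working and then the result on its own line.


omega = 1212 * 2 * pi / 60
= 1212 * 6.28318531 / 60
= 7615.221 / 60
= 126.92 rad/s

126.92 rad/s


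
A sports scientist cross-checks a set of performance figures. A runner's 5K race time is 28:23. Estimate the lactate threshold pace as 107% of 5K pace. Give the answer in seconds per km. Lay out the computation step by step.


Total race time = 28*60 + 23 = 1703 seconds
5K pace = 1703 / 5 = 340.6 sec/km
LT pace = 340.6 * 1.07 = 364.44 sec/km

364.44 s/km


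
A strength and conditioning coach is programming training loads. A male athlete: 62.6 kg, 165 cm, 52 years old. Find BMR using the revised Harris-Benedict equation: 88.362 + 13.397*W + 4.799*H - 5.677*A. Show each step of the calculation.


Intercept = 88.362
Weight contribution = 13.397 * 62.6 = 838.6522
Height contribution = 4.799 * 165 = 791.835
Age contribution = 5.677 * 52 = 295.204
BMR = 88.362 + 838.6522 + 791.835 - 295.204
= 1423.65 kcal/day

1423.65 kcal/day
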